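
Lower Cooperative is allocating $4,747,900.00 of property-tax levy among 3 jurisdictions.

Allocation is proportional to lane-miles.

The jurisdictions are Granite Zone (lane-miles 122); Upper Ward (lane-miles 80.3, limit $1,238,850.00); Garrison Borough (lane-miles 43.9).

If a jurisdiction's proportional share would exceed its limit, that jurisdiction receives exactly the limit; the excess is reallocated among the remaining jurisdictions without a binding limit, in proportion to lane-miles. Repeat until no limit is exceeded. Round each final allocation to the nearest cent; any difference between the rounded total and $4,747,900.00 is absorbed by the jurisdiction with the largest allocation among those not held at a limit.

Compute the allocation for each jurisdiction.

Total lane-miles = 246.2.
Proportional shares (ignoring caps): Granite Zone 2,352,736.7994; Upper Ward 1,548,563.6474; Garrison Borough 846,599.5532.
Capped: Upper Ward ($1,238,850.00); remaining pool $3,509,050.00 reallocated over remaining lane-miles 165.9.
Remaining shares: Granite Zone 2,580,494.8764 → $2,580,494.88; Garrison Borough 928,555.1236 → $928,555.12.

Granite Zone: $2,580,494.88; Upper Ward: $1,238,850.00; Garrison Borough: $928,555.12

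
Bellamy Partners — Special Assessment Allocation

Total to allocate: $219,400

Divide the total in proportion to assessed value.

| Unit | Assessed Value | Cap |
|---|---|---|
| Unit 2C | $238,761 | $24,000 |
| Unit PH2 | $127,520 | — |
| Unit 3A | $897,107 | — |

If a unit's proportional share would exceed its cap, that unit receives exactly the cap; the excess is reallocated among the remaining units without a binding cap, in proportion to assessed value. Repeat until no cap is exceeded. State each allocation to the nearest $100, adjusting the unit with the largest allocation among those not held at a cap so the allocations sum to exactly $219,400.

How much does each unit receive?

Sum of assessed value: 1,263,388.
Proportional shares (ignoring caps): Unit 2C 41,463.24; Unit PH2 22,145.13; Unit 3A 155,791.63.
Cap binds for Unit 2C ($24,000); remaining pool $195,400 reallocated over remaining assessed value 1,024,627.
Redistributed shares: Unit PH2 24,318.52 → $24,300; Unit 3A 171,081.48 → $171,100.

Unit 2C: $24,000; Unit PH2: $24,300; Unit 3A: $171,100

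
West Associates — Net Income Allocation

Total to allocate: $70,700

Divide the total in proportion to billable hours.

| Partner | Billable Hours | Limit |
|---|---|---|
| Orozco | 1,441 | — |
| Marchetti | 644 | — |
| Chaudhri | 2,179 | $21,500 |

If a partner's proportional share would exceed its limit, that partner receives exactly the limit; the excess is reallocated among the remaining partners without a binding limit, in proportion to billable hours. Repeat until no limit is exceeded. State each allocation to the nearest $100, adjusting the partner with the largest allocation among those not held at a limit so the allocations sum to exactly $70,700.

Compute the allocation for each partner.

Sum of billable hours: 4,264.
Proportional shares (ignoring caps): Orozco 23,892.75; Marchetti 10,677.95; Chaudhri 36,129.29.
Held at cap: Chaudhri ($21,500); remaining pool $49,200 reallocated over remaining billable hours 2,085.
Shares after redistribution: Orozco 34,003.45 → $34,000; Marchetti 15,196.55 → $15,200.

Orozco: $34,000; Marchetti: $15,200; Chaudhri: $21,500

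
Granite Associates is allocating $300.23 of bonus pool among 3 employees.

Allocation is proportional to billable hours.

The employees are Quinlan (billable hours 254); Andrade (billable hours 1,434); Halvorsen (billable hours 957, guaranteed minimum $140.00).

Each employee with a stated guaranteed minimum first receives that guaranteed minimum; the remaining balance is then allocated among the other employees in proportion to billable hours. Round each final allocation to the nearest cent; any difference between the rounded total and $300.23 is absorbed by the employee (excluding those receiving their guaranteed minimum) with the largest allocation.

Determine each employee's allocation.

Fund the minimums — Halvorsen $140.00. Balance $160.23.
Balance split over remaining billable hours 1,688: Quinlan 24.1104 → $24.11; Andrade 136.1196 → $136.12.

Quinlan: $24.11 | Andrade: $136.12 | Halvorsen: $140.00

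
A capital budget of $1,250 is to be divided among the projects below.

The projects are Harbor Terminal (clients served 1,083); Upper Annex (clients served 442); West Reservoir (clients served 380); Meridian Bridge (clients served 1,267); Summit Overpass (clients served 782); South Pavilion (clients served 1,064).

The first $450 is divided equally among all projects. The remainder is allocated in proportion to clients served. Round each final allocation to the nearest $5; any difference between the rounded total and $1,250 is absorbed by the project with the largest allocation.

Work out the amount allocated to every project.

Harbor Terminal: $250; Upper Annex: $145; West Reservoir: $135; Meridian Bridge: $275; Summit Overpass: $200; South Pavilion: $245

First tranche $450 split equally: $75 each.
Remainder $800 by clients served (total 5,018): Harbor Terminal 172.66 → $175; Upper Annex 70.47 → $70; West Reservoir 60.58 → $60; Meridian Bridge 201.99 → $200; Summit Overpass 124.67 → $125; South Pavilion 169.63 → $170.
Totals: Harbor Terminal $75 + $175 = $250; Upper Annex $75 + $70 = $145; West Reservoir $75 + $60 = $135; Meridian Bridge $75 + $200 = $275; Summit Overpass $75 + $125 = $200; South Pavilion $75 + $170 = $245.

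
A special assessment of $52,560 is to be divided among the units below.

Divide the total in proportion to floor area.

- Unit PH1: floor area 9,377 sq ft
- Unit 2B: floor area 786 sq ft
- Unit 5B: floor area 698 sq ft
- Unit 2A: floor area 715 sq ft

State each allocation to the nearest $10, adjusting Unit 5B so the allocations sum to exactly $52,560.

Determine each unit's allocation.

Sum of floor area: 11,576.
Pro-rata amounts: Unit PH1 9,377/11,576 × $52,560 = 42,575.60; Unit 2B 786/11,576 × $52,560 = 3,568.78; Unit 5B 698/11,576 × $52,560 = 3,169.22; Unit 2A 715/11,576 × $52,560 = 3,246.41.
At nearest $10: Unit PH1 $42,580; Unit 2B $3,570; Unit 5B $3,170; Unit 2A $3,250. Sum = $52,570.
Difference $52,560 − $52,570 = −$10 applied to Unit 5B: Unit 5B becomes $3,160.

Unit PH1: $42,580 · Unit 2B: $3,570 · Unit 5B: $3,160 · Unit 2A: $3,250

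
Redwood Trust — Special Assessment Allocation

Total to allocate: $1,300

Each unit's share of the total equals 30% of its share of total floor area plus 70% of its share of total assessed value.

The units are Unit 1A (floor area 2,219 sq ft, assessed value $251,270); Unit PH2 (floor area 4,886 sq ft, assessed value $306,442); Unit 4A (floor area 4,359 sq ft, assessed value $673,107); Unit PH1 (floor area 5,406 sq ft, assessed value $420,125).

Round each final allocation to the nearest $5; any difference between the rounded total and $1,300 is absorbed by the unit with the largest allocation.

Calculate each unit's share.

Floor area total 16,870; assessed value total 1,650,944.
Blended shares (30% floor area + 70% assessed value): Unit 1A 0.1460; Unit PH2 0.2168; Unit 4A 0.3629; Unit PH1 0.2743.
Pro-rata amounts: Unit 1A 189.80; Unit PH2 281.87; Unit 4A 471.79; Unit PH1 356.55.
After rounding ($5): Unit 1A $190; Unit PH2 $280; Unit 4A $470; Unit PH1 $355. Sum = $1,295.
Difference $1,300 − $1,295 = +$5 applied to largest allocation (Unit 4A): Unit 4A becomes $475.

Unit 1A: $190; Unit PH2: $280; Unit 4A: $475; Unit PH1: $355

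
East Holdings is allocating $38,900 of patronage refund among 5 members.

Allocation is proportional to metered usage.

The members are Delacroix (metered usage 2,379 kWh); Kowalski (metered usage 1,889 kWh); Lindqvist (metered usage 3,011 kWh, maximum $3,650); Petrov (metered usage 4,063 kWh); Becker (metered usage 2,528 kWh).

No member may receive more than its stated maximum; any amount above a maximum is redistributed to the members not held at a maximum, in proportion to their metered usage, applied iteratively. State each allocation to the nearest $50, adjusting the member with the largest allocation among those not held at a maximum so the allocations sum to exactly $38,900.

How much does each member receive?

Delacroix: $7,700 | Kowalski: $6,150 | Lindqvist: $3,650 | Petrov: $13,200 | Becker: $8,200

Metered usage total: 13,870.
Pro-rata shares before constraints: Delacroix 6,672.18; Kowalski 5,297.92; Lindqvist 8,444.69; Petrov 11,395.15; Becker 7,090.06.
Capped: Lindqvist ($3,650); balance $35,250 reallocated over remaining metered usage 10,859.
Shares after redistribution: Delacroix 7,722.60 → $7,700; Kowalski 6,131.99 → $6,150; Petrov 13,189.13 → $13,200; Becker 8,206.28 → $8,200.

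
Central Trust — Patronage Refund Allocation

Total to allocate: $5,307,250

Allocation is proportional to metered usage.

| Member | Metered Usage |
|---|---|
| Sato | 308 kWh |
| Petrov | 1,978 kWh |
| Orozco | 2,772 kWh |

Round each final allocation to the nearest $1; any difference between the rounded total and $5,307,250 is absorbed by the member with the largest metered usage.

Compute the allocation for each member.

Total metered usage = 308 + 1,978 + 2,772 = 5,058.
Raw shares: Sato 323,177.74; Petrov 2,075,472.62; Orozco 2,908,599.64.
Rounded to nearest $1: Sato $323,178; Petrov $2,075,473; Orozco $2,908,600. Sum = $5,307,251.
Difference $5,307,250 − $5,307,251 = −$1 applied to largest metered usage (Orozco): Orozco becomes $2,908,599.

Sato: $323,178 | Petrov: $2,075,473 | Orozco: $2,908,599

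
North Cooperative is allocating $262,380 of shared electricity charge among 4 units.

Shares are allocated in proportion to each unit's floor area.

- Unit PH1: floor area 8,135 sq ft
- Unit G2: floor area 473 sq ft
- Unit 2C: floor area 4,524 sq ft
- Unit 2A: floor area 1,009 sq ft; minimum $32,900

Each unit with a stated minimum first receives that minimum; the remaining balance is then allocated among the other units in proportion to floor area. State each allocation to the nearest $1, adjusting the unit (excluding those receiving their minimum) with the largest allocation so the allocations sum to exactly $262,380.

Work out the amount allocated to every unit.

Minimums first: Unit 2A $32,900. Remaining pool $229,480.
Remaining pool split over remaining floor area 13,132: Unit PH1 142,158.07 → $142,158; Unit G2 8,265.61 → $8,266; Unit 2C 79,056.31 → $79,056.

Unit PH1: $142,158; Unit G2: $8,266; Unit 2C: $79,056; Unit 2A: $32,900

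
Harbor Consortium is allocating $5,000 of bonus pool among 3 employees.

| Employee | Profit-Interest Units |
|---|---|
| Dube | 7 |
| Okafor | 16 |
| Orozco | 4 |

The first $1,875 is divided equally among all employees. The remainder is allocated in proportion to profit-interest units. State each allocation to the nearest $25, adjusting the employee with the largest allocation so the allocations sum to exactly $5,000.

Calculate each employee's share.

Equal tier: $1,875 ÷ 3 = $625 apiece.
Remainder $3,125 by profit-interest units (total 27): Dube 810.19 → $800; Okafor 1,851.85 → $1,850; Orozco 462.96 → $475.
Totals: Dube $625 + $800 = $1,425; Okafor $625 + $1,850 = $2,475; Orozco $625 + $475 = $1,100.

Dube: $1,425; Okafor: $2,475; Orozco: $1,100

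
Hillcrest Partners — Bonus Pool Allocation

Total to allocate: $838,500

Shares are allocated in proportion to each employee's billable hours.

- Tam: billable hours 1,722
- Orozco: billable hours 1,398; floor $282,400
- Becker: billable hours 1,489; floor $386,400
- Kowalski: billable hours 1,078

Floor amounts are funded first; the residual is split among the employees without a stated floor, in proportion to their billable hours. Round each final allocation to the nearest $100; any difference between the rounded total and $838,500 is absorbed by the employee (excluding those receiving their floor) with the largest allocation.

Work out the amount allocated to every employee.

Fund the minimums — Orozco $282,400; Becker $386,400. Balance $169,700.
Balance split over remaining billable hours 2,800: Tam 104,365.50 → $104,400; Kowalski 65,334.50 → $65,300.

Tam: $104,400 · Orozco: $282,400 · Becker: $386,400 · Kowalski: $65,300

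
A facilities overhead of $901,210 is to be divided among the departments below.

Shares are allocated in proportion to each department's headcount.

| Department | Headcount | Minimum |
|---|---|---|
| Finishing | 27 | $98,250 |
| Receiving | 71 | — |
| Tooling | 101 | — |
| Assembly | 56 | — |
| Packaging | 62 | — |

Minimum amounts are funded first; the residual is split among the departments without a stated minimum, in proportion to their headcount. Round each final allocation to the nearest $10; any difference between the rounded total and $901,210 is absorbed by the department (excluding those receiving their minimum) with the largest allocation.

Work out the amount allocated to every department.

Minimums first: Finishing $98,250. Remaining pool $802,960.
Remaining pool split over remaining headcount 290: Receiving 196,586.76 → $196,590; Tooling 279,651.59 → $279,650; Assembly 155,054.34 → $155,050; Packaging 171,667.31 → $171,670.

Finishing: $98,250 · Receiving: $196,590 · Tooling: $279,650 · Assembly: $155,050 · Packaging: $171,670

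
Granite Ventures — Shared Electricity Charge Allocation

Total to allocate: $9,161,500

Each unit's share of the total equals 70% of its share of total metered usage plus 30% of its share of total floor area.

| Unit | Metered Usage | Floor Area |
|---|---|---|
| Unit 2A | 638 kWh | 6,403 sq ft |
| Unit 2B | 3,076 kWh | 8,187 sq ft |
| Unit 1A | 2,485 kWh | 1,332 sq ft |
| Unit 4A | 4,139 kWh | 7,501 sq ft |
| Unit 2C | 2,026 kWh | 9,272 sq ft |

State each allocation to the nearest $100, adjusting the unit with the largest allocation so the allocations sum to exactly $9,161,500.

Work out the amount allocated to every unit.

Unit 2A: $869,200 | Unit 2B: $2,283,700 | Unit 1A: $1,400,900 | Unit 4A: $2,777,400 | Unit 2C: $1,830,300

Totals — metered usage 12,364, floor area 32,695.
Composite weights (70% metered usage + 30% floor area): Unit 2A 0.0949; Unit 2B 0.2493; Unit 1A 0.1529; Unit 4A 0.3032; Unit 2C 0.1998.
Raw shares: Unit 2A 869,179.90; Unit 2B 2,283,708.53; Unit 1A 1,400,910.32; Unit 4A 2,777,405.72; Unit 2C 1,830,295.54.
After rounding ($100): Unit 2A $869,200; Unit 2B $2,283,700; Unit 1A $1,400,900; Unit 4A $2,777,400; Unit 2C $1,830,300. Sum = $9,161,500.
No rounding difference to absorb.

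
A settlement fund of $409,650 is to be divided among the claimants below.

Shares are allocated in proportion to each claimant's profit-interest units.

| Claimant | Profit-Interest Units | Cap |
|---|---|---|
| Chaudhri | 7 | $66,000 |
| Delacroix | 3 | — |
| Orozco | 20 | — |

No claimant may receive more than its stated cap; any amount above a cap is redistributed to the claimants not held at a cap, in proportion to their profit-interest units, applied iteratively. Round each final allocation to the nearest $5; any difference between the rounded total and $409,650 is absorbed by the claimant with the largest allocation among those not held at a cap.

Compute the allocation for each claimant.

Chaudhri: $66,000 · Delacroix: $44,825 · Orozco: $298,825

Combined profit-interest units = 30.
Proportional shares (ignoring caps): Chaudhri 95,585.00; Delacroix 40,965.00; Orozco 273,100.00.
Capped: Chaudhri ($66,000); remaining pool $343,650 reallocated over remaining profit-interest units 23.
Remaining shares: Delacroix 44,823.91 → $44,825; Orozco 298,826.09 → $298,825.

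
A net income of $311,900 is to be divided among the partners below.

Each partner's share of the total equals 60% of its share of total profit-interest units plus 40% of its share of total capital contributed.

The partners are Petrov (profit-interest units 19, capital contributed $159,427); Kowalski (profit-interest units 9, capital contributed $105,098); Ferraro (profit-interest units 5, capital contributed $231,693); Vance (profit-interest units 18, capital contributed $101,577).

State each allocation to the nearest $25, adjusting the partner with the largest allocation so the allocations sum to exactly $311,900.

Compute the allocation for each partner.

Petrov: $103,000 | Kowalski: $54,950 | Ferraro: $66,700 | Vance: $87,250

Totals — profit-interest units 51, capital contributed 597,795.
Combined weights (60% profit-interest units + 40% capital contributed): Petrov 0.3302; Kowalski 0.1762; Ferraro 0.2139; Vance 0.2797.
Pro-rata amounts: Petrov 102,991.29; Kowalski 54,958.69; Ferraro 66,701.46; Vance 87,248.56.
Rounded to nearest $25: Petrov $103,000; Kowalski $54,950; Ferraro $66,700; Vance $87,250. Sum = $311,900.
Rounded total matches; no reconciliation needed.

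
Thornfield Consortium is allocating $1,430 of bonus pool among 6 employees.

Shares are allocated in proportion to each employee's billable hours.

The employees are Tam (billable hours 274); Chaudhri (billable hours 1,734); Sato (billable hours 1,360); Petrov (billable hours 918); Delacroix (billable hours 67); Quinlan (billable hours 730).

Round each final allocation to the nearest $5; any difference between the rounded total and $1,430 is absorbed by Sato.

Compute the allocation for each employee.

Tam: $75 | Chaudhri: $490 | Sato: $380 | Petrov: $260 | Delacroix: $20 | Quinlan: $205

Total billable hours = 5,083.
Proportional shares: Tam 274/5,083 × $1,430 = 77.08; Chaudhri 1,734/5,083 × $1,430 = 487.83; Sato 1,360/5,083 × $1,430 = 382.61; Petrov 918/5,083 × $1,430 = 258.26; Delacroix 67/5,083 × $1,430 = 18.85; Quinlan 730/5,083 × $1,430 = 205.37.
After rounding ($5): Tam $75; Chaudhri $490; Sato $385; Petrov $260; Delacroix $20; Quinlan $205. Sum = $1,435.
Difference $1,430 − $1,435 = −$5 applied to Sato: Sato becomes $380.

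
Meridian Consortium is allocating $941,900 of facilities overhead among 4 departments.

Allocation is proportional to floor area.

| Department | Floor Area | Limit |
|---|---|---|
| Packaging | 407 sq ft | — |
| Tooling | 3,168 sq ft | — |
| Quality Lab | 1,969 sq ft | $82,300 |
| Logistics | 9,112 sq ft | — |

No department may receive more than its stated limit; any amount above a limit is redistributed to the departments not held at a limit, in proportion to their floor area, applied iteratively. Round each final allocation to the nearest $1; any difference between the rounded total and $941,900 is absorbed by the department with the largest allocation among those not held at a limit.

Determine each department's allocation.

Packaging: $27,576 · Tooling: $214,646 · Quality Lab: $82,300 · Logistics: $617,378

Combined floor area = 14,656.
Pro-rata shares before constraints: Packaging 26,156.75; Tooling 203,598.47; Quality Lab 126,542.11; Logistics 585,602.67.
Held at cap: Quality Lab ($82,300); balance $859,600 reallocated over remaining floor area 12,687.
Shares after redistribution: Packaging 27,576.04 → $27,576; Tooling 214,645.92 → $214,646; Logistics 617,378.04 → $617,378.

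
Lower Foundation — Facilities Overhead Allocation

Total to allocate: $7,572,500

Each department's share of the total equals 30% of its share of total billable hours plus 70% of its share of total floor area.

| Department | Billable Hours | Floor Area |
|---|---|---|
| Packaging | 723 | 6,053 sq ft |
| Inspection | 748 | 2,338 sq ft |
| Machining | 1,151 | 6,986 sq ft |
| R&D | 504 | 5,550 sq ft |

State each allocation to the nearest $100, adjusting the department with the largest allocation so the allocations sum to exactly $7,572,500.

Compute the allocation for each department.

Totals — billable hours 3,126, floor area 20,927.
Combined weights (30% billable hours + 70% floor area): Packaging 0.2719; Inspection 0.1500; Machining 0.3441; R&D 0.2340.
Pro-rata amounts: Packaging 2,058,631.75; Inspection 1,135,800.93; Machining 2,605,997.36; R&D 1,772,069.96.
Rounded to nearest $100: Packaging $2,058,600; Inspection $1,135,800; Machining $2,606,000; R&D $1,772,100. Sum = $7,572,500.
Sum already equals the total — no adjustment.

Packaging: $2,058,600; Inspection: $1,135,800; Machining: $2,606,000; R&D: $1,772,100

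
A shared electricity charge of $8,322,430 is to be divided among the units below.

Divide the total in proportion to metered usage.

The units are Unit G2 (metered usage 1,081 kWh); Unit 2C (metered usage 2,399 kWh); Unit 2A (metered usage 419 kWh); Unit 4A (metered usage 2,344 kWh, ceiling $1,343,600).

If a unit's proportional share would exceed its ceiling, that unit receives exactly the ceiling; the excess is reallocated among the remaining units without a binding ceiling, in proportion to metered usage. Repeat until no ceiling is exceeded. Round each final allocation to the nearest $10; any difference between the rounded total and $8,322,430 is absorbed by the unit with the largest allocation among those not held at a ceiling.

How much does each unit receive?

Unit G2: $1,934,880 | Unit 2C: $4,293,980 | Unit 2A: $749,970 | Unit 4A: $1,343,600

Metered usage total: 6,243.
Unconstrained shares: Unit G2 1,441,061.48; Unit 2C 3,198,063.36; Unit 2A 558,561.30; Unit 4A 3,124,743.86.
Capped: Unit 4A ($1,343,600); balance $6,978,830 reallocated over remaining metered usage 3,899.
Remaining shares: Unit G2 1,934,884.64 → $1,934,880; Unit 2C 4,293,976.19 → $4,293,980; Unit 2A 749,969.16 → $749,970.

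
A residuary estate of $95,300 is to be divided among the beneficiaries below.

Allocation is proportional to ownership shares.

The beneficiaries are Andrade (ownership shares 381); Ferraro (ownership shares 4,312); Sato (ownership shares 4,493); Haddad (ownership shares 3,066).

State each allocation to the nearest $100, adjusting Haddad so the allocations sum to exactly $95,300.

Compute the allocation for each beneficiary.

Total ownership shares = 12,252.
Proportional shares: Andrade 381/12,252 × $95,300 = 2,963.54; Ferraro 4,312/12,252 × $95,300 = 33,540.12; Sato 4,493/12,252 × $95,300 = 34,948.00; Haddad 3,066/12,252 × $95,300 = 23,848.33.
After rounding ($100): Andrade $3,000; Ferraro $33,500; Sato $34,900; Haddad $23,800. Sum = $95,200.
Difference $95,300 − $95,200 = +$100 applied to Haddad: Haddad becomes $23,900.

Andrade: $3,000 | Ferraro: $33,500 | Sato: $34,900 | Haddad: $23,900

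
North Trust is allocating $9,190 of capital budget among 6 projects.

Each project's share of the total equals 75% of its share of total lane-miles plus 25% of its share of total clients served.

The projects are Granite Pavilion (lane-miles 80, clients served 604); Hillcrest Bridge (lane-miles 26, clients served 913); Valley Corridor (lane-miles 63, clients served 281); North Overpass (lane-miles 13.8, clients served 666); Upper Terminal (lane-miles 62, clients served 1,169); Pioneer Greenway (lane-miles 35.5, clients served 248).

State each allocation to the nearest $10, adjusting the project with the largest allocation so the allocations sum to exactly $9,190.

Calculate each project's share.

Lane-miles total 280.3; clients served total 3,881.
Blended shares (75% lane-miles + 25% clients served): Granite Pavilion 0.2530; Hillcrest Bridge 0.1284; Valley Corridor 0.1867; North Overpass 0.0798; Upper Terminal 0.2412; Pioneer Greenway 0.1110.
Unrounded shares: Granite Pavilion 2,324.74; Hillcrest Bridge 1,179.82; Valley Corridor 1,715.50; North Overpass 733.60; Upper Terminal 2,216.60; Pioneer Greenway 1,019.75.
At nearest $10: Granite Pavilion $2,320; Hillcrest Bridge $1,180; Valley Corridor $1,720; North Overpass $730; Upper Terminal $2,220; Pioneer Greenway $1,020. Sum = $9,190.
Sum already equals the total — no adjustment.

Granite Pavilion: $2,320; Hillcrest Bridge: $1,180; Valley Corridor: $1,720; North Overpass: $730; Upper Terminal: $2,220; Pioneer Greenway: $1,020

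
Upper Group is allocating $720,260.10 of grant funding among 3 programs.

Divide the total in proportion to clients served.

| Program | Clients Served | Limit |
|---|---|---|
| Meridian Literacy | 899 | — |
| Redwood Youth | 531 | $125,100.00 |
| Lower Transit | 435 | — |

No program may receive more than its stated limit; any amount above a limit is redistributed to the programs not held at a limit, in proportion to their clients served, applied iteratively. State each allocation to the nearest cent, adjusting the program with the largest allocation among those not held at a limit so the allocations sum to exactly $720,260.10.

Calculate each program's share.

Total clients served = 1,865.
Proportional shares (ignoring caps): Meridian Literacy 347,192.4021; Redwood Youth 205,071.3743; Lower Transit 167,996.3236.
Cap binds for Redwood Youth ($125,100.00); residual $595,160.10 reallocated over remaining clients served 1,334.
Remaining shares: Meridian Literacy 401,086.1543 → $401,086.15; Lower Transit 194,073.9457 → $194,073.95.

Meridian Literacy: $401,086.15; Redwood Youth: $125,100.00; Lower Transit: $194,073.95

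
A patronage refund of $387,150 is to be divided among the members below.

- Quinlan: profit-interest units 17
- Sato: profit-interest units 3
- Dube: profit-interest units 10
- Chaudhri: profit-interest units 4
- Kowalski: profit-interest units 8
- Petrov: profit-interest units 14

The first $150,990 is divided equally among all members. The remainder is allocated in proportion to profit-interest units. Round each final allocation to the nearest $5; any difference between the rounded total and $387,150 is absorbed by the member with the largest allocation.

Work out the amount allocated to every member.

Equal tier: $150,990 ÷ 6 = $25,165 apiece.
Remainder $236,160 by profit-interest units (total 56): Quinlan 71,691.43 → $71,690; Sato 12,651.43 → $12,650; Dube 42,171.43 → $42,170; Chaudhri 16,868.57 → $16,870; Kowalski 33,737.14 → $33,735; Petrov 59,040.00 → $59,040.
Rounding difference +$5 on remainder applied to Quinlan.
Totals: Quinlan $25,165 + $71,695 = $96,860; Sato $25,165 + $12,650 = $37,815; Dube $25,165 + $42,170 = $67,335; Chaudhri $25,165 + $16,870 = $42,035; Kowalski $25,165 + $33,735 = $58,900; Petrov $25,165 + $59,040 = $84,205.

Quinlan: $96,860 | Sato: $37,815 | Dube: $67,335 | Chaudhri: $42,035 | Kowalski: $58,900 | Petrov: $84,205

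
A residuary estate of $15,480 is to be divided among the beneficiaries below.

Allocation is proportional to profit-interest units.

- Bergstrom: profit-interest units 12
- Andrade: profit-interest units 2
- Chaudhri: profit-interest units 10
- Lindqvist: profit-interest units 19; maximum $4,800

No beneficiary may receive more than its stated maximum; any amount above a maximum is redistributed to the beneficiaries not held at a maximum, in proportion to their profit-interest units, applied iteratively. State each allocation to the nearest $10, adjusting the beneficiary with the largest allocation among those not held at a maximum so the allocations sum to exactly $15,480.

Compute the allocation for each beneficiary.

Combined profit-interest units = 43.
Proportional shares (ignoring caps): Bergstrom 4,320.00; Andrade 720.00; Chaudhri 3,600.00; Lindqvist 6,840.00.
Cap binds for Lindqvist ($4,800); residual $10,680 reallocated over remaining profit-interest units 24.
Shares after redistribution: Bergstrom 5,340.00 → $5,340; Andrade 890.00 → $890; Chaudhri 4,450.00 → $4,450.

Bergstrom: $5,340; Andrade: $890; Chaudhri: $4,450; Lindqvist: $4,800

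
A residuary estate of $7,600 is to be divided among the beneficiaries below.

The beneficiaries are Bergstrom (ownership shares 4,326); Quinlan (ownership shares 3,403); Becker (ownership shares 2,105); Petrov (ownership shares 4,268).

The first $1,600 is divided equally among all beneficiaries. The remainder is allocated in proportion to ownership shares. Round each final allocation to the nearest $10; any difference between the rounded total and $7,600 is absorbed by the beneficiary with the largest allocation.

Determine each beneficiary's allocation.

$1,600 shared equally gives $400 per beneficiary.
Remainder $6,000 by ownership shares (total 14,102): Bergstrom 1,840.59 → $1,840; Quinlan 1,447.88 → $1,450; Becker 895.62 → $900; Petrov 1,815.91 → $1,820.
Rounding difference −$10 on remainder applied to Bergstrom.
Totals: Bergstrom $400 + $1,830 = $2,230; Quinlan $400 + $1,450 = $1,850; Becker $400 + $900 = $1,300; Petrov $400 + $1,820 = $2,220.

Bergstrom: $2,230; Quinlan: $1,850; Becker: $1,300; Petrov: $2,220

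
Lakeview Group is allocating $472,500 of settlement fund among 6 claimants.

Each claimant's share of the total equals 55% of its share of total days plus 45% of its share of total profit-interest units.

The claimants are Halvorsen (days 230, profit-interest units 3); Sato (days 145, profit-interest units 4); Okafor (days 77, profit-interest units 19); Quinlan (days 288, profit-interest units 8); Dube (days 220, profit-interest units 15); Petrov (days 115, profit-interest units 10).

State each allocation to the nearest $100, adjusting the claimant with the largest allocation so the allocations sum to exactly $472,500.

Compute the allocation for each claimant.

Totals — days 1,075, profit-interest units 59.
Combined weights (55% days + 45% profit-interest units): Halvorsen 0.1406; Sato 0.1047; Okafor 0.1843; Quinlan 0.2084; Dube 0.2270; Petrov 0.1351.
Pro-rata amounts: Halvorsen 66,412.60; Sato 49,468.16; Okafor 87,086.76; Quinlan 98,452.83; Dube 107,240.92; Petrov 63,838.72.
At nearest $100: Halvorsen $66,400; Sato $49,500; Okafor $87,100; Quinlan $98,500; Dube $107,200; Petrov $63,800. Sum = $472,500.
Rounded total matches; no reconciliation needed.

Halvorsen: $66,400 · Sato: $49,500 · Okafor: $87,100 · Quinlan: $98,500 · Dube: $107,200 · Petrov: $63,800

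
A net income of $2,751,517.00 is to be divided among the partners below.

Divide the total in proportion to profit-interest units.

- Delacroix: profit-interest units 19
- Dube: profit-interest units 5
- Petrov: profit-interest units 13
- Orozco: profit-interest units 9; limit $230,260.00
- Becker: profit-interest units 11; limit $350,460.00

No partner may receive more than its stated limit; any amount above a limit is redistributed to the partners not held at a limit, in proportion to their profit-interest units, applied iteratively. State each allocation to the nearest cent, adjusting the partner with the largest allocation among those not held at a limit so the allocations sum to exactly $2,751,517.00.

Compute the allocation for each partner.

Combined profit-interest units = 57.
Pro-rata shares before constraints: Delacroix 917,172.3333; Dube 241,361.1404; Petrov 627,538.9649; Orozco 434,450.0526; Becker 530,994.5088.
Capped: Orozco ($230,260.00), Becker ($350,460.00); remaining pool $2,170,797.00 reallocated over remaining profit-interest units 37.
Redistributed shares: Delacroix 1,114,733.5946 → $1,114,733.59; Dube 293,350.9459 → $293,350.95; Petrov 762,712.4595 → $762,712.46.

Delacroix: $1,114,733.59 | Dube: $293,350.95 | Petrov: $762,712.46 | Orozco: $230,260.00 | Becker: $350,460.00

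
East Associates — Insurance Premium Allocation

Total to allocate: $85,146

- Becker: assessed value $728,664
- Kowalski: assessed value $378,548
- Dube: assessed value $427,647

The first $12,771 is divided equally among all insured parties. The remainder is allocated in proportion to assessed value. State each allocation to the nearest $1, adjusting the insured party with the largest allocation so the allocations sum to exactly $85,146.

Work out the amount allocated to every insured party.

Becker: $38,617; Kowalski: $22,107; Dube: $24,422

First tranche $12,771 split equally: $4,257 each.
Remainder $72,375 by assessed value (total 1,534,859): Becker 34,359.55 → $34,360; Kowalski 17,850.12 → $17,850; Dube 20,165.34 → $20,165.
Totals: Becker $4,257 + $34,360 = $38,617; Kowalski $4,257 + $17,850 = $22,107; Dube $4,257 + $20,165 = $24,422.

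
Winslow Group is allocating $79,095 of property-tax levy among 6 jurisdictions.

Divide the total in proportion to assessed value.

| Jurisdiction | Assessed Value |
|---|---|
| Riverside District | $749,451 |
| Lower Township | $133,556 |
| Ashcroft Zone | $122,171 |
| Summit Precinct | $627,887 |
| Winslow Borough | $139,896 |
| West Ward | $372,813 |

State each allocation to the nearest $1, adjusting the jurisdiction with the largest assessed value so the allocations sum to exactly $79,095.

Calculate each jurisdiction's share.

Riverside District: $27,626 | Lower Township: $4,923 | Ashcroft Zone: $4,503 | Summit Precinct: $23,144 | Winslow Borough: $5,157 | West Ward: $13,742

Assessed value total: 749,451 + 133,556 + 122,171 + 627,887 + 139,896 + 372,813 = 2,145,774.
Raw shares: Riverside District 27,625.38; Lower Township 4,922.98; Ashcroft Zone 4,503.32; Summit Precinct 23,144.43; Winslow Borough 5,156.68; West Ward 13,742.19.
Rounded to nearest $1: Riverside District $27,625; Lower Township $4,923; Ashcroft Zone $4,503; Summit Precinct $23,144; Winslow Borough $5,157; West Ward $13,742. Sum = $79,094.
Difference $79,095 − $79,094 = +$1 applied to largest assessed value (Riverside District): Riverside District becomes $27,626.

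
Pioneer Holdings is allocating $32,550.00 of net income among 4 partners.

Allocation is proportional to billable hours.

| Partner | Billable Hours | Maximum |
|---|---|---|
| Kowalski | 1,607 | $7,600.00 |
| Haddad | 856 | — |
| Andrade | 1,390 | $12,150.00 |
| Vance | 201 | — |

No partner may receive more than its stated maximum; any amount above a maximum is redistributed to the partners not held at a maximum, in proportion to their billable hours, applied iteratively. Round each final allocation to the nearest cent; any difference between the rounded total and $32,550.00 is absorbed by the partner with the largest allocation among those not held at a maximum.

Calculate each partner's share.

Billable hours total: 4,054.
Pro-rata shares before constraints: Kowalski 12,902.77504; Haddad 6,872.9156; Andrade 11,160.4588; Vance 1,613.8505.
Held at cap: Kowalski ($7,600.00); remaining pool $24,950.00 reallocated over remaining billable hours 2,447.
Held at cap: Andrade ($12,150.00); remaining pool $12,800.00 reallocated over remaining billable hours 1,057.
Redistributed shares: Haddad 10,365.9413 → $10,365.94; Vance 2,434.0587 → $2,434.06.

Kowalski: $7,600.00 · Haddad: $10,365.94 · Andrade: $12,150.00 · Vance: $2,434.06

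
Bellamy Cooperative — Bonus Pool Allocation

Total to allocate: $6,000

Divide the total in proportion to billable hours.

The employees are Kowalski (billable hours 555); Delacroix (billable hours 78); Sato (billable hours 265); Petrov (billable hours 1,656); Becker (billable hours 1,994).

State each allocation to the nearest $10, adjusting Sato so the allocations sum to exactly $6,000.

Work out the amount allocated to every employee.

Total billable hours = 4,548.
Proportional shares: Kowalski 555/4,548 × $6,000 = 732.19; Delacroix 78/4,548 × $6,000 = 102.90; Sato 265/4,548 × $6,000 = 349.60; Petrov 1,656/4,548 × $6,000 = 2,184.70; Becker 1,994/4,548 × $6,000 = 2,630.61.
Rounded to nearest $10: Kowalski $730; Delacroix $100; Sato $350; Petrov $2,180; Becker $2,630. Sum = $5,990.
Difference $6,000 − $5,990 = +$10 applied to Sato: Sato becomes $360.

Kowalski: $730 · Delacroix: $100 · Sato: $360 · Petrov: $2,180 · Becker: $2,630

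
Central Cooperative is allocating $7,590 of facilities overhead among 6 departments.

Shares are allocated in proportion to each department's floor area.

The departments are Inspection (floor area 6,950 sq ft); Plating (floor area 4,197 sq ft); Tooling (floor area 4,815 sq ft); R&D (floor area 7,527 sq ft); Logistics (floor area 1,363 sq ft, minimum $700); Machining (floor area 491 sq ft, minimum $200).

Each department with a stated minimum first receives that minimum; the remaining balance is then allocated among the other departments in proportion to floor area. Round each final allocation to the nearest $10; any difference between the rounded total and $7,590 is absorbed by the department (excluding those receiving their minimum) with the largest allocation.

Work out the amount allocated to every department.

Inspection: $1,980; Plating: $1,200; Tooling: $1,370; R&D: $2,140; Logistics: $700; Machining: $200

Fund the minimums — Logistics $700; Machining $200. Balance $6,690.
Balance split over remaining floor area 23,489: Inspection 1,979.46 → $1,980; Plating 1,195.37 → $1,200; Tooling 1,371.38 → $1,370; R&D 2,143.80 → $2,140.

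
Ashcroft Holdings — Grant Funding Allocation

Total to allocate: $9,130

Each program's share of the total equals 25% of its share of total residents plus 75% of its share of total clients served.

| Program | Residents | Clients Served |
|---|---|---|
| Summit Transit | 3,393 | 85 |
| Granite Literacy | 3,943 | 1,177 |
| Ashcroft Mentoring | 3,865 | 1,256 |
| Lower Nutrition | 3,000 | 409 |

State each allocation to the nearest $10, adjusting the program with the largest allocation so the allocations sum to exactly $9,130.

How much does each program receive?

Summit Transit: $740 | Granite Literacy: $3,390 | Ashcroft Mentoring: $3,560 | Lower Nutrition: $1,440

Residents total 14,201; clients served total 2,927.
Combined weights (25% residents + 75% clients served): Summit Transit 0.0815; Granite Literacy 0.3710; Ashcroft Mentoring 0.3899; Lower Nutrition 0.1576.
Raw shares: Summit Transit 744.20; Granite Literacy 3,387.26; Ashcroft Mentoring 3,559.53; Lower Nutrition 1,439.01.
At nearest $10: Summit Transit $740; Granite Literacy $3,390; Ashcroft Mentoring $3,560; Lower Nutrition $1,440. Sum = $9,130.
Sum already equals the total — no adjustment.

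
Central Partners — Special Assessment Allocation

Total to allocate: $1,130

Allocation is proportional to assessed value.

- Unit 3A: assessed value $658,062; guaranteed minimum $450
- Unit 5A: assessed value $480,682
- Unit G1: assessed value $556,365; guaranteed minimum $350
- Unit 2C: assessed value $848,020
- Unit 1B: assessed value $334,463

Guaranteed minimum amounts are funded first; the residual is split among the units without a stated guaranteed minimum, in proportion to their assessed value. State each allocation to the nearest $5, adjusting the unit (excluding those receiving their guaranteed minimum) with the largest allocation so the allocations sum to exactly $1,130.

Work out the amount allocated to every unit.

Unit 3A: $450; Unit 5A: $95; Unit G1: $350; Unit 2C: $170; Unit 1B: $65

Minimums first: Unit 3A $450; Unit G1 $350. Residual $330.
Residual split over remaining assessed value 1,663,165: Unit 5A 95.38 → $95; Unit 2C 168.26 → $170; Unit 1B 66.36 → $65.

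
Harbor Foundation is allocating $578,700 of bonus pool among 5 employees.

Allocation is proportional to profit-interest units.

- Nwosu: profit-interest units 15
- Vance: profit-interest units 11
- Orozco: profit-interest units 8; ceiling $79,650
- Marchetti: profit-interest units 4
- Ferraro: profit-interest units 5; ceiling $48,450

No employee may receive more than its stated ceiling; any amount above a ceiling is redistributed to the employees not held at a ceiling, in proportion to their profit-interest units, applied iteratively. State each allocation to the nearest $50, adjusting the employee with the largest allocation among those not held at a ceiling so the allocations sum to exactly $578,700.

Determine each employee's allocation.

Nwosu: $225,300 | Vance: $165,200 | Orozco: $79,650 | Marchetti: $60,100 | Ferraro: $48,450

Total profit-interest units = 43.
Unconstrained shares: Nwosu 201,872.09; Vance 148,039.53; Orozco 107,665.12; Marchetti 53,832.56; Ferraro 67,290.70.
Held at cap: Orozco ($79,650), Ferraro ($48,450); residual $450,600 reallocated over remaining profit-interest units 30.
Redistributed shares: Nwosu 225,300.00 → $225,300; Vance 165,220.00 → $165,200; Marchetti 60,080.00 → $60,100.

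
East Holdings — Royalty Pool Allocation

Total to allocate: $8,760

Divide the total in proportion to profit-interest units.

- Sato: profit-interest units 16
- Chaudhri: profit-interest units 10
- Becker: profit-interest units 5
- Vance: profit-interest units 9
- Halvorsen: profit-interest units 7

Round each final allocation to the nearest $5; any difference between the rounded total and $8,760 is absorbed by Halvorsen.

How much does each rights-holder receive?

Sato: $2,980 | Chaudhri: $1,865 | Becker: $930 | Vance: $1,675 | Halvorsen: $1,310

Combined profit-interest units = 47.
Pro-rata amounts: Sato 16/47 × $8,760 = 2,982.13; Chaudhri 10/47 × $8,760 = 1,863.83; Becker 5/47 × $8,760 = 931.91; Vance 9/47 × $8,760 = 1,677.45; Halvorsen 7/47 × $8,760 = 1,304.68.
After rounding ($5): Sato $2,980; Chaudhri $1,865; Becker $930; Vance $1,675; Halvorsen $1,305. Sum = $8,755.
Difference $8,760 − $8,755 = +$5 applied to Halvorsen: Halvorsen becomes $1,310.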